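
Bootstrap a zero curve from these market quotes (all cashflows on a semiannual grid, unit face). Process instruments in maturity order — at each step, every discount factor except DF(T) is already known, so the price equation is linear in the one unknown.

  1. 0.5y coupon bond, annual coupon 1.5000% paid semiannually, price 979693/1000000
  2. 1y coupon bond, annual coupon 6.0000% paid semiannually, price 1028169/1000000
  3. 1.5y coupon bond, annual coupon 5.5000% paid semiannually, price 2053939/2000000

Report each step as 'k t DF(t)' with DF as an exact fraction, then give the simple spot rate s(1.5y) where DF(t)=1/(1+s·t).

1 1/2 2431/2500
2 1 9699/10000
3 3/2 379/400
s(1.5y) = (1/(379/400) − 1)/(3/2) = 14/379 ≈ 3.6939%

step 1 [0.5y] bond c/2=3/400: DF=(979693/1000000 − 3/400·(0))/(1+3/400) = 2431/2500 ≈ 0.972400
step 2 [1y] bond c/2=3/100: DF=(1028169/1000000 − 3/100·(0.972400))/(1+3/100) = 9699/10000 ≈ 0.969900
step 3 [1.5y] bond c/2=11/400: DF=(2053939/2000000 − 11/400·(0.972400+0.969900))/(1+11/400) = 379/400 ≈ 0.947500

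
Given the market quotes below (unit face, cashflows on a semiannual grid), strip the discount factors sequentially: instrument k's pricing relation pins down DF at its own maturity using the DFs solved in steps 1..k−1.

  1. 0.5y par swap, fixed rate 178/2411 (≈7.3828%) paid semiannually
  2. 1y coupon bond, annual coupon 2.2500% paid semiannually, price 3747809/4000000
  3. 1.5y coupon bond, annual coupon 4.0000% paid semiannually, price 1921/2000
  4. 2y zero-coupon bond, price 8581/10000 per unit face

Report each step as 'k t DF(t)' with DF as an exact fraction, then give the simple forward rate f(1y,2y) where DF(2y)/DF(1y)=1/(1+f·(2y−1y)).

1 1/2 2411/2500
2 1 4579/5000
3 3/2 1131/1250
4 2 8581/10000
f(1y,2y) = ((4579/5000)/(8581/10000) − 1)/(1) = 577/8581 ≈ 6.7242%

step 1 [0.5y] swap r/2=89/2411: DF=(1 − 89/2411·(0))/(1+89/2411) = 2411/2500 ≈ 0.964400
step 2 [1y] bond c/2=9/800: DF=(3747809/4000000 − 9/800·(0.964400))/(1+9/800) = 4579/5000 ≈ 0.915800
step 3 [1.5y] bond c/2=1/50: DF=(1921/2000 − 1/50·(0.964400+0.915800))/(1+1/50) = 1131/1250 ≈ 0.904800
step 4 [2y] zero: DF = P = 8581/10000 ≈ 0.858100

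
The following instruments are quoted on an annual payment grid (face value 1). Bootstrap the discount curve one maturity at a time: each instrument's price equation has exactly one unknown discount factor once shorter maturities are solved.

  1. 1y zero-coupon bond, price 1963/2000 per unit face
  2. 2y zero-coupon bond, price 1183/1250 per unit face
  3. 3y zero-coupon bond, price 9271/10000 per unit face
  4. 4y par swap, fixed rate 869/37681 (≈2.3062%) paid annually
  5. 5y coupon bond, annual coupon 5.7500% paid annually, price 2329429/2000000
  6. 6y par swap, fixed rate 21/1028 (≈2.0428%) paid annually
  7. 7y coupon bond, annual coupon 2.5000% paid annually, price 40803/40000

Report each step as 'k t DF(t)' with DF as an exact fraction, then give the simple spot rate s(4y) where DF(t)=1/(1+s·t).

step 1 [1y] zero: DF = P = 1963/2000 ≈ 0.981500
step 2 [2y] zero: DF = P = 1183/1250 ≈ 0.946400
step 3 [3y] zero: DF = P = 9271/10000 ≈ 0.927100
step 4 [4y] swap r/1=869/37681: DF=(1 − 869/37681·(0.981500+0.946400+0.927100))/(1+869/37681) = 9131/10000 ≈ 0.913100
step 5 [5y] bond c/1=23/400: DF=(2329429/2000000 − 23/400·(0.981500+0.946400+0.927100+0.913100))/(1+23/400) = 1793/2000 ≈ 0.896500
step 6 [6y] swap r/1=21/1028: DF=(1 − 21/1028·(0.981500+0.946400+0.927100+0.913100+0.896500))/(1+21/1028) = 4433/5000 ≈ 0.886600
step 7 [7y] bond c/1=1/40: DF=(40803/40000 − 1/40·(0.981500+0.946400+0.927100+0.913100+0.896500+0.886600))/(1+1/40) = 4299/5000 ≈ 0.859800

1 1 1963/2000
2 2 1183/1250
3 3 9271/10000
4 4 9131/10000
5 5 1793/2000
6 6 4433/5000
7 7 4299/5000
s(4y) = (1/(9131/10000) − 1)/(4) = 869/36524 ≈ 2.3793%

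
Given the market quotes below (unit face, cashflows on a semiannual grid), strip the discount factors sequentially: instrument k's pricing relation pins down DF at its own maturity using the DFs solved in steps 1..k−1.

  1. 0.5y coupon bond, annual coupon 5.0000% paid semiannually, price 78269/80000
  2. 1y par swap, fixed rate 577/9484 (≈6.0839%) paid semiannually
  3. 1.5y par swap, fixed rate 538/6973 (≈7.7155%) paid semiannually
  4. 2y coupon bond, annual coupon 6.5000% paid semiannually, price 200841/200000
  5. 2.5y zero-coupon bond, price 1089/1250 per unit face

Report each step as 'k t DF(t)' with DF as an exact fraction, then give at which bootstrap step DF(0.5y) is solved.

step 1 [0.5y] bond c/2=1/40: DF=(78269/80000 − 1/40·(0))/(1+1/40) = 1909/2000 ≈ 0.954500
step 2 [1y] swap r/2=577/18968: DF=(1 − 577/18968·(0.954500))/(1+577/18968) = 9423/10000 ≈ 0.942300
step 3 [1.5y] swap r/2=269/6973: DF=(1 − 269/6973·(0.954500+0.942300))/(1+269/6973) = 2231/2500 ≈ 0.892400
step 4 [2y] bond c/2=13/400: DF=(200841/200000 − 13/400·(0.954500+0.942300+0.892400))/(1+13/400) = 553/625 ≈ 0.884800
step 5 [2.5y] zero: DF = P = 1089/1250 ≈ 0.871200

1 1/2 1909/2000
2 1 9423/10000
3 3/2 2231/2500
4 2 553/625
5 5/2 1089/1250
DF(0.5y) is solved at step 1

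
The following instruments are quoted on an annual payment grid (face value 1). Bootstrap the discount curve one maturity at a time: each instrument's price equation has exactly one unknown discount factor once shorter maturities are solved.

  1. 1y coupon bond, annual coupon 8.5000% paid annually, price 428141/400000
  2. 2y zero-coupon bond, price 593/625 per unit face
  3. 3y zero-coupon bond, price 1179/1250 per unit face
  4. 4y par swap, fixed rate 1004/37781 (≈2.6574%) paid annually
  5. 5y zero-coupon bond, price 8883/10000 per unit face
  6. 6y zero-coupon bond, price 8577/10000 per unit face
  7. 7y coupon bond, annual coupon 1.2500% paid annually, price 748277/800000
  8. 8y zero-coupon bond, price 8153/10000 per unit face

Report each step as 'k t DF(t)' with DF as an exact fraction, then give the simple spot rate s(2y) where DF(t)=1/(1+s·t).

step 1 [1y] bond c/1=17/200: DF=(428141/400000 − 17/200·(0))/(1+17/200) = 1973/2000 ≈ 0.986500
step 2 [2y] zero: DF = P = 593/625 ≈ 0.948800
step 3 [3y] zero: DF = P = 1179/1250 ≈ 0.943200
step 4 [4y] swap r/1=1004/37781: DF=(1 − 1004/37781·(0.986500+0.948800+0.943200))/(1+1004/37781) = 2249/2500 ≈ 0.899600
step 5 [5y] zero: DF = P = 8883/10000 ≈ 0.888300
step 6 [6y] zero: DF = P = 8577/10000 ≈ 0.857700
step 7 [7y] bond c/1=1/80: DF=(748277/800000 − 1/80·(0.986500+0.948800+0.943200+0.899600+0.888300+0.857700))/(1+1/80) = 2139/2500 ≈ 0.855600
step 8 [8y] zero: DF = P = 8153/10000 ≈ 0.815300

1 1 1973/2000
2 2 593/625
3 3 1179/1250
4 4 2249/2500
5 5 8883/10000
6 6 8577/10000
7 7 2139/2500
8 8 8153/10000
s(2y) = (1/(593/625) − 1)/(2) = 16/593 ≈ 2.6981%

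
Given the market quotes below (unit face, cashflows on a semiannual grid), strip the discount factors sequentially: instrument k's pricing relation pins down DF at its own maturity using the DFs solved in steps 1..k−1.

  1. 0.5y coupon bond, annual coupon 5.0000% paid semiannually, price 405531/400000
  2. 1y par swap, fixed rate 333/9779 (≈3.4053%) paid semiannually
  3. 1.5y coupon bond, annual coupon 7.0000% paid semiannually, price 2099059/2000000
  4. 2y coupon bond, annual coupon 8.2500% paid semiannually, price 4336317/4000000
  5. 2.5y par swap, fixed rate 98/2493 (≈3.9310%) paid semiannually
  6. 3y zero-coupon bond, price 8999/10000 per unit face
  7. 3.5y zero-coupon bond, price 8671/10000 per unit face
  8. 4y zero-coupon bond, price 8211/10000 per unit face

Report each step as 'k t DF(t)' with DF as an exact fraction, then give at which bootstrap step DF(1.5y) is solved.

step 1 [0.5y] bond c/2=1/40: DF=(405531/400000 − 1/40·(0))/(1+1/40) = 9891/10000 ≈ 0.989100
step 2 [1y] swap r/2=333/19558: DF=(1 − 333/19558·(0.989100))/(1+333/19558) = 9667/10000 ≈ 0.966700
step 3 [1.5y] bond c/2=7/200: DF=(2099059/2000000 − 7/200·(0.989100+0.966700))/(1+7/200) = 9479/10000 ≈ 0.947900
step 4 [2y] bond c/2=33/800: DF=(4336317/4000000 − 33/800·(0.989100+0.966700+0.947900))/(1+33/800) = 9261/10000 ≈ 0.926100
step 5 [2.5y] swap r/2=49/2493: DF=(1 − 49/2493·(0.989100+0.966700+0.947900+0.926100))/(1+49/2493) = 9069/10000 ≈ 0.906900
step 6 [3y] zero: DF = P = 8999/10000 ≈ 0.899900
step 7 [3.5y] zero: DF = P = 8671/10000 ≈ 0.867100
step 8 [4y] zero: DF = P = 8211/10000 ≈ 0.821100

1 1/2 9891/10000
2 1 9667/10000
3 3/2 9479/10000
4 2 9261/10000
5 5/2 9069/10000
6 3 8999/10000
7 7/2 8671/10000
8 4 8211/10000
DF(1.5y) is solved at step 3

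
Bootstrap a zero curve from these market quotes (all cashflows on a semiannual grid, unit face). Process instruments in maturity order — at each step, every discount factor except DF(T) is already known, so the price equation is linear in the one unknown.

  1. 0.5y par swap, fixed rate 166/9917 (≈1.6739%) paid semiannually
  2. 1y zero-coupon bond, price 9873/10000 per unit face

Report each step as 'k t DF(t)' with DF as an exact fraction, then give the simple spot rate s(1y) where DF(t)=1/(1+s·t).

step 1 [0.5y] swap r/2=83/9917: DF=(1 − 83/9917·(0))/(1+83/9917) = 9917/10000 ≈ 0.991700
step 2 [1y] zero: DF = P = 9873/10000 ≈ 0.987300

1 1/2 9917/10000
2 1 9873/10000
s(1y) = (1/(9873/10000) − 1)/(1) = 127/9873 ≈ 1.2863%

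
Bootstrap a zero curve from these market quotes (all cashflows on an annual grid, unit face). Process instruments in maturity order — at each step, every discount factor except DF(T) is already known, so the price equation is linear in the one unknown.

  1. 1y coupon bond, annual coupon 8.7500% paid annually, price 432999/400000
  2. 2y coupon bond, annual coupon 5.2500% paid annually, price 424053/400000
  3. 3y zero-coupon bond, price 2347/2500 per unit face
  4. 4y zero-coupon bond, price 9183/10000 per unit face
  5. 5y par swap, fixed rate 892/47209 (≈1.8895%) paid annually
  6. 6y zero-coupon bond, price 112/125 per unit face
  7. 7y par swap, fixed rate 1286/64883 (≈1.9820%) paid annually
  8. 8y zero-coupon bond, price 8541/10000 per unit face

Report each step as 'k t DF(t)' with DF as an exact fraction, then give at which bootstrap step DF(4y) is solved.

step 1 [1y] bond c/1=7/80: DF=(432999/400000 − 7/80·(0))/(1+7/80) = 4977/5000 ≈ 0.995400
step 2 [2y] bond c/1=21/400: DF=(424053/400000 − 21/400·(0.995400))/(1+21/400) = 1197/1250 ≈ 0.957600
step 3 [3y] zero: DF = P = 2347/2500 ≈ 0.938800
step 4 [4y] zero: DF = P = 9183/10000 ≈ 0.918300
step 5 [5y] swap r/1=892/47209: DF=(1 − 892/47209·(0.995400+0.957600+0.938800+0.918300))/(1+892/47209) = 2277/2500 ≈ 0.910800
step 6 [6y] zero: DF = P = 112/125 ≈ 0.896000
step 7 [7y] swap r/1=1286/64883: DF=(1 − 1286/64883·(0.995400+0.957600+0.938800+0.918300+0.910800+0.896000))/(1+1286/64883) = 4357/5000 ≈ 0.871400
step 8 [8y] zero: DF = P = 8541/10000 ≈ 0.854100

1 1 4977/5000
2 2 1197/1250
3 3 2347/2500
4 4 9183/10000
5 5 2277/2500
6 6 112/125
7 7 4357/5000
8 8 8541/10000
DF(4y) is solved at step 4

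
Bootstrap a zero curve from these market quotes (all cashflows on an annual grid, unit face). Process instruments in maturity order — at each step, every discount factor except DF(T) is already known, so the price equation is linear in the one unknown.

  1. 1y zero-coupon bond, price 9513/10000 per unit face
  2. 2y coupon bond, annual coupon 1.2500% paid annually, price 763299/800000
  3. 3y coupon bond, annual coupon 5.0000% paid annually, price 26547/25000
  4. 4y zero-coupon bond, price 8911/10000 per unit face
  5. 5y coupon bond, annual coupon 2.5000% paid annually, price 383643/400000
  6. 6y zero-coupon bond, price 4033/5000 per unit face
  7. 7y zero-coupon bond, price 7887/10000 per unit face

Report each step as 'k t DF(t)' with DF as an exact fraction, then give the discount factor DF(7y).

1 1 9513/10000
2 2 4653/5000
3 3 9217/10000
4 4 8911/10000
5 5 1057/1250
6 6 4033/5000
7 7 7887/10000
DF(7y) = 7887/10000 ≈ 0.788700

step 1 [1y] zero: DF = P = 9513/10000 ≈ 0.951300
step 2 [2y] bond c/1=1/80: DF=(763299/800000 − 1/80·(0.951300))/(1+1/80) = 4653/5000 ≈ 0.930600
step 3 [3y] bond c/1=1/20: DF=(26547/25000 − 1/20·(0.951300+0.930600))/(1+1/20) = 9217/10000 ≈ 0.921700
step 4 [4y] zero: DF = P = 8911/10000 ≈ 0.891100
step 5 [5y] bond c/1=1/40: DF=(383643/400000 − 1/40·(0.951300+0.930600+0.921700+0.891100))/(1+1/40) = 1057/1250 ≈ 0.845600
step 6 [6y] zero: DF = P = 4033/5000 ≈ 0.806600
step 7 [7y] zero: DF = P = 7887/10000 ≈ 0.788700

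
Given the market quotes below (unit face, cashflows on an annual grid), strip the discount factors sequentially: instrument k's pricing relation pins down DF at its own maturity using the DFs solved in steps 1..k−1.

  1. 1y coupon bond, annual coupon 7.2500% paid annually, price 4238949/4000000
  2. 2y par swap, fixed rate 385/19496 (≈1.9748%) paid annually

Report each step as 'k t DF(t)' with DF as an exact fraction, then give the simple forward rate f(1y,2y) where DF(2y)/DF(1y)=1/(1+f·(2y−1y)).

step 1 [1y] bond c/1=29/400: DF=(4238949/4000000 − 29/400·(0))/(1+29/400) = 9881/10000 ≈ 0.988100
step 2 [2y] swap r/1=385/19496: DF=(1 − 385/19496·(0.988100))/(1+385/19496) = 1923/2000 ≈ 0.961500

1 1 9881/10000
2 2 1923/2000
f(1y,2y) = ((9881/10000)/(1923/2000) − 1)/(1) = 266/9615 ≈ 2.7665%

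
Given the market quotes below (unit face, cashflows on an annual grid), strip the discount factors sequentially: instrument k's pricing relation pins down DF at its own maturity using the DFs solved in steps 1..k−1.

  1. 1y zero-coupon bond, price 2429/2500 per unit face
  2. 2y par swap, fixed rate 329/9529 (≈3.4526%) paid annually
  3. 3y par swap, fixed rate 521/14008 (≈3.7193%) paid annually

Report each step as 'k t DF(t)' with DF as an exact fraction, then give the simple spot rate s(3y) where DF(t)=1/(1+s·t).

step 1 [1y] zero: DF = P = 2429/2500 ≈ 0.971600
step 2 [2y] swap r/1=329/9529: DF=(1 − 329/9529·(0.971600))/(1+329/9529) = 4671/5000 ≈ 0.934200
step 3 [3y] swap r/1=521/14008: DF=(1 − 521/14008·(0.971600+0.934200))/(1+521/14008) = 4479/5000 ≈ 0.895800

1 1 2429/2500
2 2 4671/5000
3 3 4479/5000
s(3y) = (1/(4479/5000) − 1)/(3) = 521/13437 ≈ 3.8774%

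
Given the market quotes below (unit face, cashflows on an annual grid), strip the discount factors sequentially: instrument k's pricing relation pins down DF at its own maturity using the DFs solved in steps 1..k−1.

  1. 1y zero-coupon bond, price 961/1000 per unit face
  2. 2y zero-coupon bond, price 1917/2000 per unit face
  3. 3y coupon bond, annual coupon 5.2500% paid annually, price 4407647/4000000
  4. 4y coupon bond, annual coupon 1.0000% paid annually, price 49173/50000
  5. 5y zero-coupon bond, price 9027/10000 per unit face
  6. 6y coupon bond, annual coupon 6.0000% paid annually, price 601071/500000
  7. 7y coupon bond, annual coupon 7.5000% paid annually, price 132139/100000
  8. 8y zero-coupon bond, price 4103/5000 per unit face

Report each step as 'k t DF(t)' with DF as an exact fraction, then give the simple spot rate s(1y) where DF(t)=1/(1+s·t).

1 1 961/1000
2 2 1917/2000
3 3 1189/1250
4 4 9453/10000
5 5 9027/10000
6 6 867/1000
7 7 1679/2000
8 8 4103/5000
s(1y) = (1/(961/1000) − 1)/(1) = 39/961 ≈ 4.0583%

step 1 [1y] zero: DF = P = 961/1000 ≈ 0.961000
step 2 [2y] zero: DF = P = 1917/2000 ≈ 0.958500
step 3 [3y] bond c/1=21/400: DF=(4407647/4000000 − 21/400·(0.961000+0.958500))/(1+21/400) = 1189/1250 ≈ 0.951200
step 4 [4y] bond c/1=1/100: DF=(49173/50000 − 1/100·(0.961000+0.958500+0.951200))/(1+1/100) = 9453/10000 ≈ 0.945300
step 5 [5y] zero: DF = P = 9027/10000 ≈ 0.902700
step 6 [6y] bond c/1=3/50: DF=(601071/500000 − 3/50·(0.961000+0.958500+0.951200+0.945300+0.902700))/(1+3/50) = 867/1000 ≈ 0.867000
step 7 [7y] bond c/1=3/40: DF=(132139/100000 − 3/40·(0.961000+0.958500+0.951200+0.945300+0.902700+0.867000))/(1+3/40) = 1679/2000 ≈ 0.839500
step 8 [8y] zero: DF = P = 4103/5000 ≈ 0.820600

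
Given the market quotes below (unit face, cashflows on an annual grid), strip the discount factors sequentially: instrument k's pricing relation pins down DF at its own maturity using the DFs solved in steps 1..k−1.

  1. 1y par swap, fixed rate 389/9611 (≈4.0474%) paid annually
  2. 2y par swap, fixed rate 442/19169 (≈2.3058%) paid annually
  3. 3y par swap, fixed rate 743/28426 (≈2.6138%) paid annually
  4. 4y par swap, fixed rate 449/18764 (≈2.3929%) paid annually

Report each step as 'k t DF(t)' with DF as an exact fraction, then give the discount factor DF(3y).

step 1 [1y] swap r/1=389/9611: DF=(1 − 389/9611·(0))/(1+389/9611) = 9611/10000 ≈ 0.961100
step 2 [2y] swap r/1=442/19169: DF=(1 − 442/19169·(0.961100))/(1+442/19169) = 4779/5000 ≈ 0.955800
step 3 [3y] swap r/1=743/28426: DF=(1 − 743/28426·(0.961100+0.955800))/(1+743/28426) = 9257/10000 ≈ 0.925700
step 4 [4y] swap r/1=449/18764: DF=(1 − 449/18764·(0.961100+0.955800+0.925700))/(1+449/18764) = 4551/5000 ≈ 0.910200

1 1 9611/10000
2 2 4779/5000
3 3 9257/10000
4 4 4551/5000
DF(3y) = 9257/10000 ≈ 0.925700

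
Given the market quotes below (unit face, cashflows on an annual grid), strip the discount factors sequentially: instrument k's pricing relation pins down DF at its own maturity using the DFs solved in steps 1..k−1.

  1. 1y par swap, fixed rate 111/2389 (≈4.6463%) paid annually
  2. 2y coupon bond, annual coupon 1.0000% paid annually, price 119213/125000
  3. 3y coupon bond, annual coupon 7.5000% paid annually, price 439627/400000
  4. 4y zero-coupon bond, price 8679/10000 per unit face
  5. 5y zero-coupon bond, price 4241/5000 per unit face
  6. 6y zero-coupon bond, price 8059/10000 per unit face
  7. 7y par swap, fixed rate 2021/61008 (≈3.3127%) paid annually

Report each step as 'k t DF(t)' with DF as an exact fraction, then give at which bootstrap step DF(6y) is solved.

step 1 [1y] swap r/1=111/2389: DF=(1 − 111/2389·(0))/(1+111/2389) = 2389/2500 ≈ 0.955600
step 2 [2y] bond c/1=1/100: DF=(119213/125000 − 1/100·(0.955600))/(1+1/100) = 2337/2500 ≈ 0.934800
step 3 [3y] bond c/1=3/40: DF=(439627/400000 − 3/40·(0.955600+0.934800))/(1+3/40) = 1781/2000 ≈ 0.890500
step 4 [4y] zero: DF = P = 8679/10000 ≈ 0.867900
step 5 [5y] zero: DF = P = 4241/5000 ≈ 0.848200
step 6 [6y] zero: DF = P = 8059/10000 ≈ 0.805900
step 7 [7y] swap r/1=2021/61008: DF=(1 − 2021/61008·(0.955600+0.934800+0.890500+0.867900+0.848200+0.805900))/(1+2021/61008) = 7979/10000 ≈ 0.797900

1 1 2389/2500
2 2 2337/2500
3 3 1781/2000
4 4 8679/10000
5 5 4241/5000
6 6 8059/10000
7 7 7979/10000
DF(6y) is solved at step 6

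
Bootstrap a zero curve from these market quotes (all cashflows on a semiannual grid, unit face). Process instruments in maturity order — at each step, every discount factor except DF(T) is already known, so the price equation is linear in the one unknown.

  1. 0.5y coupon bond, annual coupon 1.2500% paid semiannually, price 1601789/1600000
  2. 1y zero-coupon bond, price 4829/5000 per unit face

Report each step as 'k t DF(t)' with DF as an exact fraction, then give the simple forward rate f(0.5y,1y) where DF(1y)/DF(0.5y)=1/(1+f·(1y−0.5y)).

step 1 [0.5y] bond c/2=1/160: DF=(1601789/1600000 − 1/160·(0))/(1+1/160) = 9949/10000 ≈ 0.994900
step 2 [1y] zero: DF = P = 4829/5000 ≈ 0.965800

1 1/2 9949/10000
2 1 4829/5000
f(0.5y,1y) = ((9949/10000)/(4829/5000) − 1)/(1/2) = 291/4829 ≈ 6.0261%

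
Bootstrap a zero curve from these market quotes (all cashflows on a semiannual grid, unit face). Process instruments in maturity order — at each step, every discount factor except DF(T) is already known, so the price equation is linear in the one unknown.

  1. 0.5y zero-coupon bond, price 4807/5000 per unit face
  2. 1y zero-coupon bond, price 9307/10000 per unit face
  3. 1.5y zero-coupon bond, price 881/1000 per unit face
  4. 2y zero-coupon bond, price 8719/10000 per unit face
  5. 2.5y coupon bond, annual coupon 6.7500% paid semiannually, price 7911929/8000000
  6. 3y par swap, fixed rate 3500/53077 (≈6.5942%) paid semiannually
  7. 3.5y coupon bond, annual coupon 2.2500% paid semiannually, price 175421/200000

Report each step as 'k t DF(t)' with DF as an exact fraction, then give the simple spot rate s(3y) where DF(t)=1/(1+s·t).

step 1 [0.5y] zero: DF = P = 4807/5000 ≈ 0.961400
step 2 [1y] zero: DF = P = 9307/10000 ≈ 0.930700
step 3 [1.5y] zero: DF = P = 881/1000 ≈ 0.881000
step 4 [2y] zero: DF = P = 8719/10000 ≈ 0.871900
step 5 [2.5y] bond c/2=27/800: DF=(7911929/8000000 − 27/800·(0.961400+0.930700+0.881000+0.871900))/(1+27/800) = 8377/10000 ≈ 0.837700
step 6 [3y] swap r/2=1750/53077: DF=(1 − 1750/53077·(0.961400+0.930700+0.881000+0.871900+0.837700))/(1+1750/53077) = 33/40 ≈ 0.825000
step 7 [3.5y] bond c/2=9/800: DF=(175421/200000 − 9/800·(0.961400+0.930700+0.881000+0.871900+0.837700+0.825000))/(1+9/800) = 8083/10000 ≈ 0.808300

1 1/2 4807/5000
2 1 9307/10000
3 3/2 881/1000
4 2 8719/10000
5 5/2 8377/10000
6 3 33/40
7 7/2 8083/10000
s(3y) = (1/(33/40) − 1)/(3) = 7/99 ≈ 7.0707%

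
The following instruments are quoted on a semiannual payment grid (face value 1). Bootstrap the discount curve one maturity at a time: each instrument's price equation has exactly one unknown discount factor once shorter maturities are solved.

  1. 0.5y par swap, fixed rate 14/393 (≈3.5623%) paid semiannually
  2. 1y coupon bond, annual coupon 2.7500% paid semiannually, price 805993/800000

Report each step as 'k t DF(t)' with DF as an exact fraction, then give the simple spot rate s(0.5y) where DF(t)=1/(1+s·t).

1 1/2 393/400
2 1 1961/2000
s(0.5y) = (1/(393/400) − 1)/(1/2) = 14/393 ≈ 3.5623%

step 1 [0.5y] swap r/2=7/393: DF=(1 − 7/393·(0))/(1+7/393) = 393/400 ≈ 0.982500
step 2 [1y] bond c/2=11/800: DF=(805993/800000 − 11/800·(0.982500))/(1+11/800) = 1961/2000 ≈ 0.980500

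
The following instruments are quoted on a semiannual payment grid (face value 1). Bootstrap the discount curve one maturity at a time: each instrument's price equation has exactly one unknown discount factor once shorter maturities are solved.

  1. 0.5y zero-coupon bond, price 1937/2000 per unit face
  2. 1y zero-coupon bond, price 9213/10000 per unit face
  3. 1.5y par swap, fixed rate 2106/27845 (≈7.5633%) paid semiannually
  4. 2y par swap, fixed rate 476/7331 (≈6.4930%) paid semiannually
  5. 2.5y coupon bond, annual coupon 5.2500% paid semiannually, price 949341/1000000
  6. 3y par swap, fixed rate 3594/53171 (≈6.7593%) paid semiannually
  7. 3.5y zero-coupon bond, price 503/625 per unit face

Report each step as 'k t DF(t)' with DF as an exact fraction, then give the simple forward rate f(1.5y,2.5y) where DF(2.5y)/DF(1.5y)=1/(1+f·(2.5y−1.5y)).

step 1 [0.5y] zero: DF = P = 1937/2000 ≈ 0.968500
step 2 [1y] zero: DF = P = 9213/10000 ≈ 0.921300
step 3 [1.5y] swap r/2=1053/27845: DF=(1 − 1053/27845·(0.968500+0.921300))/(1+1053/27845) = 8947/10000 ≈ 0.894700
step 4 [2y] swap r/2=238/7331: DF=(1 − 238/7331·(0.968500+0.921300+0.894700))/(1+238/7331) = 881/1000 ≈ 0.881000
step 5 [2.5y] bond c/2=21/800: DF=(949341/1000000 − 21/800·(0.968500+0.921300+0.894700+0.881000))/(1+21/800) = 8313/10000 ≈ 0.831300
step 6 [3y] swap r/2=1797/53171: DF=(1 − 1797/53171·(0.968500+0.921300+0.894700+0.881000+0.831300))/(1+1797/53171) = 8203/10000 ≈ 0.820300
step 7 [3.5y] zero: DF = P = 503/625 ≈ 0.804800

1 1/2 1937/2000
2 1 9213/10000
3 3/2 8947/10000
4 2 881/1000
5 5/2 8313/10000
6 3 8203/10000
7 7/2 503/625
f(1.5y,2.5y) = ((8947/10000)/(8313/10000) − 1)/(1) = 634/8313 ≈ 7.6266%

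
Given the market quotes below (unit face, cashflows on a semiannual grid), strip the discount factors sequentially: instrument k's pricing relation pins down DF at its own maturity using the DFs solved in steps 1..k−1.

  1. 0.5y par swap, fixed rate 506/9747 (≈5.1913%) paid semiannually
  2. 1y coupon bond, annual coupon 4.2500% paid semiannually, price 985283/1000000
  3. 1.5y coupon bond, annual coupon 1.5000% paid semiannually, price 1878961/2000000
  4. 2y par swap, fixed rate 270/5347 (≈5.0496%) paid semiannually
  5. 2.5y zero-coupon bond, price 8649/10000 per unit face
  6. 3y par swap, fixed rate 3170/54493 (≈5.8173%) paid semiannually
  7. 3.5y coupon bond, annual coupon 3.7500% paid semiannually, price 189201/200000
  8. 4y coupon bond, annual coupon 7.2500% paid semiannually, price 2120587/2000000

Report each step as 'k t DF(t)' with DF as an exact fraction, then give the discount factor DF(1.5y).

step 1 [0.5y] swap r/2=253/9747: DF=(1 − 253/9747·(0))/(1+253/9747) = 9747/10000 ≈ 0.974700
step 2 [1y] bond c/2=17/800: DF=(985283/1000000 − 17/800·(0.974700))/(1+17/800) = 1889/2000 ≈ 0.944500
step 3 [1.5y] bond c/2=3/400: DF=(1878961/2000000 − 3/400·(0.974700+0.944500))/(1+3/400) = 4591/5000 ≈ 0.918200
step 4 [2y] swap r/2=135/5347: DF=(1 − 135/5347·(0.974700+0.944500+0.918200))/(1+135/5347) = 1811/2000 ≈ 0.905500
step 5 [2.5y] zero: DF = P = 8649/10000 ≈ 0.864900
step 6 [3y] swap r/2=1585/54493: DF=(1 − 1585/54493·(0.974700+0.944500+0.918200+0.905500+0.864900))/(1+1585/54493) = 1683/2000 ≈ 0.841500
step 7 [3.5y] bond c/2=3/160: DF=(189201/200000 − 3/160·(0.974700+0.944500+0.918200+0.905500+0.864900+0.841500))/(1+3/160) = 8283/10000 ≈ 0.828300
step 8 [4y] bond c/2=29/800: DF=(2120587/2000000 − 29/800·(0.974700+0.944500+0.918200+0.905500+0.864900+0.841500+0.828300))/(1+29/800) = 2009/2500 ≈ 0.803600

1 1/2 9747/10000
2 1 1889/2000
3 3/2 4591/5000
4 2 1811/2000
5 5/2 8649/10000
6 3 1683/2000
7 7/2 8283/10000
8 4 2009/2500
DF(1.5y) = 4591/5000 ≈ 0.918200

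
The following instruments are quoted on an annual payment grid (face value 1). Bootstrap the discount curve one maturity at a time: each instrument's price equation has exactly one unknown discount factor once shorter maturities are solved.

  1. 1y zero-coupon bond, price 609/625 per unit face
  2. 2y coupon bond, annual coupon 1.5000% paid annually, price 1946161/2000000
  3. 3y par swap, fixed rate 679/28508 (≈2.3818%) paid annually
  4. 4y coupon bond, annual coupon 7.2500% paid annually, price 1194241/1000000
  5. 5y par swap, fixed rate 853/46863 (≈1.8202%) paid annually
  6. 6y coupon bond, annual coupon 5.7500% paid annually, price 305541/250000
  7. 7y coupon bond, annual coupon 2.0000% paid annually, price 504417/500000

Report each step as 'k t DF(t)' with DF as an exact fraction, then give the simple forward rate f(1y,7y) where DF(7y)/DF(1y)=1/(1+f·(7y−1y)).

1 1 609/625
2 2 9443/10000
3 3 9321/10000
4 4 1151/1250
5 5 9147/10000
6 6 9009/10000
7 7 1759/2000
f(1y,7y) = ((609/625)/(1759/2000) − 1)/(6) = 949/52770 ≈ 1.7984%

step 1 [1y] zero: DF = P = 609/625 ≈ 0.974400
step 2 [2y] bond c/1=3/200: DF=(1946161/2000000 − 3/200·(0.974400))/(1+3/200) = 9443/10000 ≈ 0.944300
step 3 [3y] swap r/1=679/28508: DF=(1 − 679/28508·(0.974400+0.944300))/(1+679/28508) = 9321/10000 ≈ 0.932100
step 4 [4y] bond c/1=29/400: DF=(1194241/1000000 − 29/400·(0.974400+0.944300+0.932100))/(1+29/400) = 1151/1250 ≈ 0.920800
step 5 [5y] swap r/1=853/46863: DF=(1 − 853/46863·(0.974400+0.944300+0.932100+0.920800))/(1+853/46863) = 9147/10000 ≈ 0.914700
step 6 [6y] bond c/1=23/400: DF=(305541/250000 − 23/400·(0.974400+0.944300+0.932100+0.920800+0.914700))/(1+23/400) = 9009/10000 ≈ 0.900900
step 7 [7y] bond c/1=1/50: DF=(504417/500000 − 1/50·(0.974400+0.944300+0.932100+0.920800+0.914700+0.900900))/(1+1/50) = 1759/2000 ≈ 0.879500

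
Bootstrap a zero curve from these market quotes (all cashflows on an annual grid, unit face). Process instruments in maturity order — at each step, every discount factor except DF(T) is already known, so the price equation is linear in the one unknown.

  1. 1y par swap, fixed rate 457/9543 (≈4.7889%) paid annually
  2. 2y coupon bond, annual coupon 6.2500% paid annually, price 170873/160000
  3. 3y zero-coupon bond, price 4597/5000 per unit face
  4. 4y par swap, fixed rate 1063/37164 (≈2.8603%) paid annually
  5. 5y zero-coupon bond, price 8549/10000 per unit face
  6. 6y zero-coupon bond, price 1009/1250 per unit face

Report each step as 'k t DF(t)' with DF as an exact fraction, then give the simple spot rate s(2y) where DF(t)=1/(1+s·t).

step 1 [1y] swap r/1=457/9543: DF=(1 − 457/9543·(0))/(1+457/9543) = 9543/10000 ≈ 0.954300
step 2 [2y] bond c/1=1/16: DF=(170873/160000 − 1/16·(0.954300))/(1+1/16) = 949/1000 ≈ 0.949000
step 3 [3y] zero: DF = P = 4597/5000 ≈ 0.919400
step 4 [4y] swap r/1=1063/37164: DF=(1 − 1063/37164·(0.954300+0.949000+0.919400))/(1+1063/37164) = 8937/10000 ≈ 0.893700
step 5 [5y] zero: DF = P = 8549/10000 ≈ 0.854900
step 6 [6y] zero: DF = P = 1009/1250 ≈ 0.807200

1 1 9543/10000
2 2 949/1000
3 3 4597/5000
4 4 8937/10000
5 5 8549/10000
6 6 1009/1250
s(2y) = (1/(949/1000) − 1)/(2) = 51/1898 ≈ 2.6870%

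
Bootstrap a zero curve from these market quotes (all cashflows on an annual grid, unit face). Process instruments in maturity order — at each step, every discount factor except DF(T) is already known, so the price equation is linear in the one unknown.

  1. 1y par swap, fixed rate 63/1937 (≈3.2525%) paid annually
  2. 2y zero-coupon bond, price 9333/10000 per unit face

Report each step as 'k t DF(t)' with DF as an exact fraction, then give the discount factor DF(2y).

1 1 1937/2000
2 2 9333/10000
DF(2y) = 9333/10000 ≈ 0.933300

step 1 [1y] swap r/1=63/1937: DF=(1 − 63/1937·(0))/(1+63/1937) = 1937/2000 ≈ 0.968500
step 2 [2y] zero: DF = P = 9333/10000 ≈ 0.933300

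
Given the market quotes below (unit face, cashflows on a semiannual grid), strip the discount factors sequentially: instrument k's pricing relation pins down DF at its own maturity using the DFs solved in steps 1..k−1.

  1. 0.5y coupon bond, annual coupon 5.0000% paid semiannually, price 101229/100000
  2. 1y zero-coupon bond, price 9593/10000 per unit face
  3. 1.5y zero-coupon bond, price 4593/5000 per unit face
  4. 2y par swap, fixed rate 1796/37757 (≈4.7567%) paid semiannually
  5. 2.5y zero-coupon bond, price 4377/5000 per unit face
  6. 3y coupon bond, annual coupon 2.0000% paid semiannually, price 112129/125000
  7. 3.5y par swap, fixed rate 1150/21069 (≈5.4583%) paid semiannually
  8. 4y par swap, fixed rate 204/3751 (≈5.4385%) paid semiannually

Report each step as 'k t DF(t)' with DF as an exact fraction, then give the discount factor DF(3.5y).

1 1/2 2469/2500
2 1 9593/10000
3 3/2 4593/5000
4 2 4551/5000
5 5/2 4377/5000
6 3 8421/10000
7 7/2 331/400
8 4 4031/5000
DF(3.5y) = 331/400 ≈ 0.827500

step 1 [0.5y] bond c/2=1/40: DF=(101229/100000 − 1/40·(0))/(1+1/40) = 2469/2500 ≈ 0.987600
step 2 [1y] zero: DF = P = 9593/10000 ≈ 0.959300
step 3 [1.5y] zero: DF = P = 4593/5000 ≈ 0.918600
step 4 [2y] swap r/2=898/37757: DF=(1 − 898/37757·(0.987600+0.959300+0.918600))/(1+898/37757) = 4551/5000 ≈ 0.910200
step 5 [2.5y] zero: DF = P = 4377/5000 ≈ 0.875400
step 6 [3y] bond c/2=1/100: DF=(112129/125000 − 1/100·(0.987600+0.959300+0.918600+0.910200+0.875400))/(1+1/100) = 8421/10000 ≈ 0.842100
step 7 [3.5y] swap r/2=575/21069: DF=(1 − 575/21069·(0.987600+0.959300+0.918600+0.910200+0.875400+0.842100))/(1+575/21069) = 331/400 ≈ 0.827500
step 8 [4y] swap r/2=102/3751: DF=(1 − 102/3751·(0.987600+0.959300+0.918600+0.910200+0.875400+0.842100+0.827500))/(1+102/3751) = 4031/5000 ≈ 0.806200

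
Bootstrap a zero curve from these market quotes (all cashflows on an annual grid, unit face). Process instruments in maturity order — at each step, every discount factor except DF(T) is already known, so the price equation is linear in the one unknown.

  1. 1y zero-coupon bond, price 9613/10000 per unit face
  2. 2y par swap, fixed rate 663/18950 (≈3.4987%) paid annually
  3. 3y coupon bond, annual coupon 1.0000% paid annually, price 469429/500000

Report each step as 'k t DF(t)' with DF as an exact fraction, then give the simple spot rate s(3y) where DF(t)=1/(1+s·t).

step 1 [1y] zero: DF = P = 9613/10000 ≈ 0.961300
step 2 [2y] swap r/1=663/18950: DF=(1 − 663/18950·(0.961300))/(1+663/18950) = 9337/10000 ≈ 0.933700
step 3 [3y] bond c/1=1/100: DF=(469429/500000 − 1/100·(0.961300+0.933700))/(1+1/100) = 2277/2500 ≈ 0.910800

1 1 9613/10000
2 2 9337/10000
3 3 2277/2500
s(3y) = (1/(2277/2500) − 1)/(3) = 223/6831 ≈ 3.2645%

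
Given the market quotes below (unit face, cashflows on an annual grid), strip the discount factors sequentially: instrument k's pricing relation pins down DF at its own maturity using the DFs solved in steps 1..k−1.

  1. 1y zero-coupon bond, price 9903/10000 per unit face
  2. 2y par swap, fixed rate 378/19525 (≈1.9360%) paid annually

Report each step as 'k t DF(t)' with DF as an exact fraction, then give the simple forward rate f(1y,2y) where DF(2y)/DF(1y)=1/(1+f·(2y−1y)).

1 1 9903/10000
2 2 4811/5000
f(1y,2y) = ((9903/10000)/(4811/5000) − 1)/(1) = 281/9622 ≈ 2.9204%

step 1 [1y] zero: DF = P = 9903/10000 ≈ 0.990300
step 2 [2y] swap r/1=378/19525: DF=(1 − 378/19525·(0.990300))/(1+378/19525) = 4811/5000 ≈ 0.962200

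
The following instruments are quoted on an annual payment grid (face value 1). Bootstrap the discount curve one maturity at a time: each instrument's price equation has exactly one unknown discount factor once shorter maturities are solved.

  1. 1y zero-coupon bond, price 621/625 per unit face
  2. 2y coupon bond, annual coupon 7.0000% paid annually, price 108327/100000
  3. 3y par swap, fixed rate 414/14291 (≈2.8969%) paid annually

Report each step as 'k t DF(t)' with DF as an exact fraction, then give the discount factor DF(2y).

1 1 621/625
2 2 4737/5000
3 3 2293/2500
DF(2y) = 4737/5000 ≈ 0.947400

step 1 [1y] zero: DF = P = 621/625 ≈ 0.993600
step 2 [2y] bond c/1=7/100: DF=(108327/100000 − 7/100·(0.993600))/(1+7/100) = 4737/5000 ≈ 0.947400
step 3 [3y] swap r/1=414/14291: DF=(1 − 414/14291·(0.993600+0.947400))/(1+414/14291) = 2293/2500 ≈ 0.917200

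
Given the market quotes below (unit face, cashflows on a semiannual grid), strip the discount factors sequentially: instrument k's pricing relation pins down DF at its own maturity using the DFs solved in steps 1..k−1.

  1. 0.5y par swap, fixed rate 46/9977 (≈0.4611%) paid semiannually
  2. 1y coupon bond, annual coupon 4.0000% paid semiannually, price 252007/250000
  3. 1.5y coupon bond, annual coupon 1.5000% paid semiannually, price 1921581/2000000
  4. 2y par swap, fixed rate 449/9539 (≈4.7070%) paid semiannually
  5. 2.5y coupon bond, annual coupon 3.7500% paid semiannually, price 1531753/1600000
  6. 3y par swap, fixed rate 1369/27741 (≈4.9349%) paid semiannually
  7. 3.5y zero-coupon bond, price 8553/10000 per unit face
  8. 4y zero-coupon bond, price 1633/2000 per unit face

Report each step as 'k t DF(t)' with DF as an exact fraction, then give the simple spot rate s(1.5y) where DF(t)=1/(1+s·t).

step 1 [0.5y] swap r/2=23/9977: DF=(1 − 23/9977·(0))/(1+23/9977) = 9977/10000 ≈ 0.997700
step 2 [1y] bond c/2=1/50: DF=(252007/250000 − 1/50·(0.997700))/(1+1/50) = 9687/10000 ≈ 0.968700
step 3 [1.5y] bond c/2=3/400: DF=(1921581/2000000 − 3/400·(0.997700+0.968700))/(1+3/400) = 939/1000 ≈ 0.939000
step 4 [2y] swap r/2=449/19078: DF=(1 − 449/19078·(0.997700+0.968700+0.939000))/(1+449/19078) = 4551/5000 ≈ 0.910200
step 5 [2.5y] bond c/2=3/160: DF=(1531753/1600000 − 3/160·(0.997700+0.968700+0.939000+0.910200))/(1+3/160) = 1739/2000 ≈ 0.869500
step 6 [3y] swap r/2=1369/55482: DF=(1 − 1369/55482·(0.997700+0.968700+0.939000+0.910200+0.869500))/(1+1369/55482) = 8631/10000 ≈ 0.863100
step 7 [3.5y] zero: DF = P = 8553/10000 ≈ 0.855300
step 8 [4y] zero: DF = P = 1633/2000 ≈ 0.816500

1 1/2 9977/10000
2 1 9687/10000
3 3/2 939/1000
4 2 4551/5000
5 5/2 1739/2000
6 3 8631/10000
7 7/2 8553/10000
8 4 1633/2000
s(1.5y) = (1/(939/1000) − 1)/(3/2) = 122/2817 ≈ 4.3308%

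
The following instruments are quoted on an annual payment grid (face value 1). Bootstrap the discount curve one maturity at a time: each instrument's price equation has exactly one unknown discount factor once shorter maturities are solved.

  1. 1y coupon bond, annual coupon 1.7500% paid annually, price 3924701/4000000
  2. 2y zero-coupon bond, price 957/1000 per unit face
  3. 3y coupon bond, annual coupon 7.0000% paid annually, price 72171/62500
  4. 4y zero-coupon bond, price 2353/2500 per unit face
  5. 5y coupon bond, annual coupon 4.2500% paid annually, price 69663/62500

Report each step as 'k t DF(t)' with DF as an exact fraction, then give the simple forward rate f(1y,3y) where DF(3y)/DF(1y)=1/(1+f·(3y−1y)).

1 1 9643/10000
2 2 957/1000
3 3 1907/2000
4 4 2353/2500
5 5 571/625
f(1y,3y) = ((9643/10000)/(1907/2000) − 1)/(2) = 54/9535 ≈ 0.5663%

step 1 [1y] bond c/1=7/400: DF=(3924701/4000000 − 7/400·(0))/(1+7/400) = 9643/10000 ≈ 0.964300
step 2 [2y] zero: DF = P = 957/1000 ≈ 0.957000
step 3 [3y] bond c/1=7/100: DF=(72171/62500 − 7/100·(0.964300+0.957000))/(1+7/100) = 1907/2000 ≈ 0.953500
step 4 [4y] zero: DF = P = 2353/2500 ≈ 0.941200
step 5 [5y] bond c/1=17/400: DF=(69663/62500 − 17/400·(0.964300+0.957000+0.953500+0.941200))/(1+17/400) = 571/625 ≈ 0.913600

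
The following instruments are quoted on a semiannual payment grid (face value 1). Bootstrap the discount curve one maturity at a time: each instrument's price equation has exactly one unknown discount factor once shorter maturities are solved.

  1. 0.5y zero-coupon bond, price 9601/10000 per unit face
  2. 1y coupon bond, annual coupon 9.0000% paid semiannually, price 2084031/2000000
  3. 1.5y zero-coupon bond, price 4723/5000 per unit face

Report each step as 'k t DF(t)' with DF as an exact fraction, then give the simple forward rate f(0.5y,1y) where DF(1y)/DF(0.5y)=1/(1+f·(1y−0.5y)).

1 1/2 9601/10000
2 1 4779/5000
3 3/2 4723/5000
f(0.5y,1y) = ((9601/10000)/(4779/5000) − 1)/(1/2) = 43/4779 ≈ 0.8998%

step 1 [0.5y] zero: DF = P = 9601/10000 ≈ 0.960100
step 2 [1y] bond c/2=9/200: DF=(2084031/2000000 − 9/200·(0.960100))/(1+9/200) = 4779/5000 ≈ 0.955800
step 3 [1.5y] zero: DF = P = 4723/5000 ≈ 0.944600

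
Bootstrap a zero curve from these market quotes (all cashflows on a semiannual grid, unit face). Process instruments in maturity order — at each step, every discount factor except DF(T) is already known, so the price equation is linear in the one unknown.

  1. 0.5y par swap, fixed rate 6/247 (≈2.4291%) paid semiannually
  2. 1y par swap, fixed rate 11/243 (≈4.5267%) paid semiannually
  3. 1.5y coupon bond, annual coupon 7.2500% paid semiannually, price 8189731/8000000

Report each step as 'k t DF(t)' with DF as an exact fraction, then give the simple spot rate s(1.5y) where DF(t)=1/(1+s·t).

step 1 [0.5y] swap r/2=3/247: DF=(1 − 3/247·(0))/(1+3/247) = 247/250 ≈ 0.988000
step 2 [1y] swap r/2=11/486: DF=(1 − 11/486·(0.988000))/(1+11/486) = 239/250 ≈ 0.956000
step 3 [1.5y] bond c/2=29/800: DF=(8189731/8000000 − 29/800·(0.988000+0.956000))/(1+29/800) = 9199/10000 ≈ 0.919900

1 1/2 247/250
2 1 239/250
3 3/2 9199/10000
s(1.5y) = (1/(9199/10000) − 1)/(3/2) = 534/9199 ≈ 5.8050%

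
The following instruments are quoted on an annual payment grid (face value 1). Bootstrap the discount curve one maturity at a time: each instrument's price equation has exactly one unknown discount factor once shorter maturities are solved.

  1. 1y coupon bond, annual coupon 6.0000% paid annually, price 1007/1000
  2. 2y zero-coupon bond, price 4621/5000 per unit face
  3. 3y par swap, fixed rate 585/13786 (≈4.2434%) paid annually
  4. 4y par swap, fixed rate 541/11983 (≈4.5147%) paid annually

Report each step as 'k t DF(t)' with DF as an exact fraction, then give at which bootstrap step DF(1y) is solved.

1 1 19/20
2 2 4621/5000
3 3 883/1000
4 4 8377/10000
DF(1y) is solved at step 1

step 1 [1y] bond c/1=3/50: DF=(1007/1000 − 3/50·(0))/(1+3/50) = 19/20 ≈ 0.950000
step 2 [2y] zero: DF = P = 4621/5000 ≈ 0.924200
step 3 [3y] swap r/1=585/13786: DF=(1 − 585/13786·(0.950000+0.924200))/(1+585/13786) = 883/1000 ≈ 0.883000
step 4 [4y] swap r/1=541/11983: DF=(1 − 541/11983·(0.950000+0.924200+0.883000))/(1+541/11983) = 8377/10000 ≈ 0.837700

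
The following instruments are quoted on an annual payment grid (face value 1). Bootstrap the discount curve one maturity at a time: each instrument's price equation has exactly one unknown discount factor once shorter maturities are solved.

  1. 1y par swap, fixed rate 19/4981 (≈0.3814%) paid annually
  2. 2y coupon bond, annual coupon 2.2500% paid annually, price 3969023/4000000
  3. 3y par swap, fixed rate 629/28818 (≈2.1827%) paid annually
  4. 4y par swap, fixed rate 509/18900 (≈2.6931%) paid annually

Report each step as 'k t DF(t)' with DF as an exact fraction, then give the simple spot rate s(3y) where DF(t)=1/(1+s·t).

step 1 [1y] swap r/1=19/4981: DF=(1 − 19/4981·(0))/(1+19/4981) = 4981/5000 ≈ 0.996200
step 2 [2y] bond c/1=9/400: DF=(3969023/4000000 − 9/400·(0.996200))/(1+9/400) = 1897/2000 ≈ 0.948500
step 3 [3y] swap r/1=629/28818: DF=(1 − 629/28818·(0.996200+0.948500))/(1+629/28818) = 9371/10000 ≈ 0.937100
step 4 [4y] swap r/1=509/18900: DF=(1 − 509/18900·(0.996200+0.948500+0.937100))/(1+509/18900) = 4491/5000 ≈ 0.898200

1 1 4981/5000
2 2 1897/2000
3 3 9371/10000
4 4 4491/5000
s(3y) = (1/(9371/10000) − 1)/(3) = 629/28113 ≈ 2.2374%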